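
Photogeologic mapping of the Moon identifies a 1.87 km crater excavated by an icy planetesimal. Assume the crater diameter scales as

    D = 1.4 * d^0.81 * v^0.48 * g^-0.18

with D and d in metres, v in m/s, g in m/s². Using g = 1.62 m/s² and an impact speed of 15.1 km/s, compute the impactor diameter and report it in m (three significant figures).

Rearranging for d: d = [D / (1.4 · 15100^0.48 · 1.62^-0.18)]^(1/0.81).
D = 1870 m.
15100^0.48 = 101.4
1.62^-0.18 = 0.9168
Denominator = 1.4 × 101.4 × 0.9168 = 130.1
D / 130.1 = 1870 / 130.1 = 14.37
d = 14.37^(1/0.81) = 14.37^1.2346 = 26.85 m

d ≈ 26.9 m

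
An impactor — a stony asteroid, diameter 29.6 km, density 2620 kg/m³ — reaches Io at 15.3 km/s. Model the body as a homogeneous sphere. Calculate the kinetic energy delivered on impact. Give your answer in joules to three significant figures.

d = 29600 m; v = 15300 m/s.
Mass m = (π/6) ρ d³ = (π/6) × 2620 × (29600)³ = 3.558 × 10^16 kg
E = ½ m v² = 0.5 × 3.558 × 10^16 × (15300)² = 4.164 × 10^24 J

E ≈ 4.16 × 10^24 J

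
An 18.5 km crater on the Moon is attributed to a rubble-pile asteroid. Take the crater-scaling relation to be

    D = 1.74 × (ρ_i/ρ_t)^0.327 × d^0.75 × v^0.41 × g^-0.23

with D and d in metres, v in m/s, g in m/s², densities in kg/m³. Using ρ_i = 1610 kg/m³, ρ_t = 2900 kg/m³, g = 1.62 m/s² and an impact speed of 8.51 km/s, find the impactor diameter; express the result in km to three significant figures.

Rearranging for d: d = [D / (1.74 · (1610/2900)^0.327 · 8510^0.41 · 1.62^-0.23)]^(1/0.75).
D = 18500 m.
(1610/2900)^0.327 = 0.8250
8510^0.41 = 40.86
1.62^-0.23 = 0.8950
Denominator = 1.74 × 0.8250 × 40.86 × 0.8950 = 52.50
D / 52.50 = 18500 / 52.50 = 352.4
d = 352.4^(1/0.75) = 352.4^1.3333 = 2489 m

d ≈ 2.49 km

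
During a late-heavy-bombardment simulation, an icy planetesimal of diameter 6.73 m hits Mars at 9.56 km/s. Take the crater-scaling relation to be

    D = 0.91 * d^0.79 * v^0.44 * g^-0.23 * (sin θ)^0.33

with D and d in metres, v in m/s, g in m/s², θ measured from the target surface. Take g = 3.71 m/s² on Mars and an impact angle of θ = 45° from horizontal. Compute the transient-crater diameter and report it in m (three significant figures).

D ≈ 153 m

In SI units: v = 9560 m/s.
d^0.79 = 6.73^0.79 = 4.510
v^0.44 = 9560^0.44 = 56.42
g^-0.23 = 3.71^-0.23 = 0.7397
(sin 45°)^0.33 = 0.7071^0.33 = 0.8919
D = 0.91 × 4.510 × 56.42 × 0.7397 × 0.8919 = 152.8 m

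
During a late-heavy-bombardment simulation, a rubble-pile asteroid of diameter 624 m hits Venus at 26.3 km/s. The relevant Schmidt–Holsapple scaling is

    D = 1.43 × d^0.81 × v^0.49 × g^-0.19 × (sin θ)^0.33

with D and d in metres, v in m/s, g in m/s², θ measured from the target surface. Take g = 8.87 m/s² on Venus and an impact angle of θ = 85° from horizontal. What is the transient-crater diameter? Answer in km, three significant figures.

In SI units: v = 26300 m/s.
d^0.81 = 624^0.81 = 183.7
v^0.49 = 26300^0.49 = 146.5
g^-0.19 = 8.87^-0.19 = 0.6605
(sin 85°)^0.33 = 0.9962^0.33 = 0.9987
D = 1.43 × 183.7 × 146.5 × 0.6605 × 0.9987 = 25386 m
   = 25.39 km

D ≈ 25.4 km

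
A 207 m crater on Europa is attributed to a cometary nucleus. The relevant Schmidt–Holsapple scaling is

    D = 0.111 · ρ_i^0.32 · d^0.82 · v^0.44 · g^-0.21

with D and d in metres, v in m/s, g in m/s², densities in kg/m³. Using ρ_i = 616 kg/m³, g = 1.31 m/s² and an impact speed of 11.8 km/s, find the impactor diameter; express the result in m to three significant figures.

Rearranging for d: d = [D / (0.111 · 616^0.32 · 11800^0.44 · 1.31^-0.21)]^(1/0.82).
616^0.32 = 7.810
11800^0.44 = 61.89
1.31^-0.21 = 0.9449
Denominator = 0.111 × 7.810 × 61.89 × 0.9449 = 50.70
D / 50.70 = 207 / 50.70 = 4.083
d = 4.083^(1/0.82) = 4.083^1.2195 = 5.560 m

d ≈ 5.56 m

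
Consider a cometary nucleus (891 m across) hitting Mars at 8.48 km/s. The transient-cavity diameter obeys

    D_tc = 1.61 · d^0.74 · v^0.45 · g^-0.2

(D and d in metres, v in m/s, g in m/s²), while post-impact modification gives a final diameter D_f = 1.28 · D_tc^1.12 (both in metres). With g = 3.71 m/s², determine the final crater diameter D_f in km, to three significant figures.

v = 8480 m/s.
d^0.74 = 891^0.74 = 152.4
v^0.45 = 8480^0.45 = 58.58
g^-0.2 = 3.71^-0.2 = 0.7694
D_tc = 1.61 × 152.4 × 58.58 × 0.7694 = 11060 m
D_f = 1.28 × (11060)^1.12 = 43273 m
     = 43.27 km

D_f ≈ 43.3 km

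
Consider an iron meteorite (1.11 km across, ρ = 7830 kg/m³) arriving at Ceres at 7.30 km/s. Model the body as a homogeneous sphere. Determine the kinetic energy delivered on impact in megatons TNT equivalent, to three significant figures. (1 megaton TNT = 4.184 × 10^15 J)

d = 1110 m; v = 7300 m/s.
Mass m = (π/6) ρ d³ = (π/6) × 7830 × (1110)³ = 5.607 × 10^12 kg
E = ½ m v² = 0.5 × 5.607 × 10^12 × (7300)² = 1.494 × 10^20 J
   = 1.494 × 10^20 / 4.184×10^15 = 35707 Mt

E ≈ 35700 Mt TNT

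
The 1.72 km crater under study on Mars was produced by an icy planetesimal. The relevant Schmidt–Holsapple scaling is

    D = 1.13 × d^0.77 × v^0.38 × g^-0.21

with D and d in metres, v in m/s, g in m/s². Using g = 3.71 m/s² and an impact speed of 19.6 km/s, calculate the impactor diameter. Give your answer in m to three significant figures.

Rearranging for d: d = [D / (1.13 · 19600^0.38 · 3.71^-0.21)]^(1/0.77).
D = 1720 m.
19600^0.38 = 42.76
3.71^-0.21 = 0.7593
Denominator = 1.13 × 42.76 × 0.7593 = 36.69
D / 36.69 = 1720 / 36.69 = 46.88
d = 46.88^(1/0.77) = 46.88^1.2987 = 147.9 m

d ≈ 148 m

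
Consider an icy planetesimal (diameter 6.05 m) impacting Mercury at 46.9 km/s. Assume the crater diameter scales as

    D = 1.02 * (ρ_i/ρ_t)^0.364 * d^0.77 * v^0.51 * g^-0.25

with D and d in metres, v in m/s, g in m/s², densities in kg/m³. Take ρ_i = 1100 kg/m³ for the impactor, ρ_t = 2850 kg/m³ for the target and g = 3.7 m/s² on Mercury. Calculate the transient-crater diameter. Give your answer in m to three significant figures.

D ≈ 502 m

In SI units: v = 46900 m/s.
(ρ_i/ρ_t)^0.364 = (1100/2850)^0.364 = 0.7071
d^0.77 = 6.05^0.77 = 3.999
v^0.51 = 46900^0.51 = 241.2
g^-0.25 = 3.7^-0.25 = 0.7210
D = 1.02 × 0.7071 × 3.999 × 241.2 × 0.7210 = 501.6 m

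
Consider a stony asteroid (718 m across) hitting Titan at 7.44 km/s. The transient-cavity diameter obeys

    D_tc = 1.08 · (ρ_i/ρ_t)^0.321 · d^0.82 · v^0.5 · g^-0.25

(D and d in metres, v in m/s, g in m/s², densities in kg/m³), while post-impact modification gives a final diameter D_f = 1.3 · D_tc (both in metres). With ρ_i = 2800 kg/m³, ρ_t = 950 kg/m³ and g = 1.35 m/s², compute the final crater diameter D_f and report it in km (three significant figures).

v = 7440 m/s.
(ρ_i/ρ_t)^0.321 = (2800/950)^0.321 = 1.415
d^0.82 = 718^0.82 = 219.8
v^0.5 = 7440^0.5 = 86.26
g^-0.25 = 1.35^-0.25 = 0.9277
D_tc = 1.08 × 1.415 × 219.8 × 86.26 × 0.9277 = 26880 m
D_f = 1.3 × 26880 = 34944 m
     = 34.94 km

D_f ≈ 34.9 km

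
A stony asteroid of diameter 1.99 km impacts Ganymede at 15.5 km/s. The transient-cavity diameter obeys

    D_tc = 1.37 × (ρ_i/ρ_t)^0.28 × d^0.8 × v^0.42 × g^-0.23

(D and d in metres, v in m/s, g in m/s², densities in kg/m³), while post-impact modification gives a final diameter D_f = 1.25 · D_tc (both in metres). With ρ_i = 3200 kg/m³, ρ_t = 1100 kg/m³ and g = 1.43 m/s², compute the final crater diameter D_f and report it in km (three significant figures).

D_f ≈ 53.3 km

In SI: d = 1990 m, v = 15500 m/s.
(ρ_i/ρ_t)^0.28 = (3200/1100)^0.28 = 1.349
d^0.8 = 1990^0.8 = 435.6
v^0.42 = 15500^0.42 = 57.54
g^-0.23 = 1.43^-0.23 = 0.9210
D_tc = 1.37 × 1.349 × 435.6 × 57.54 × 0.9210 = 42660 m
D_f = 1.25 × 42660 = 53325 m
     = 53.33 km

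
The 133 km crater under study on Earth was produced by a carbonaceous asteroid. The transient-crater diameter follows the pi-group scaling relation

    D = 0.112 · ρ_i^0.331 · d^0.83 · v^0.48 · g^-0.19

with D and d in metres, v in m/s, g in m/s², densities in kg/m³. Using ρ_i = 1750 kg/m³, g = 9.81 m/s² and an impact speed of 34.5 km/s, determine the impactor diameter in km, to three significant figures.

Rearranging for d: d = [D / (0.112 · 1750^0.331 · 34500^0.48 · 9.81^-0.19)]^(1/0.83).
D = 133000 m.
1750^0.331 = 11.84
34500^0.48 = 150.7
9.81^-0.19 = 0.6480
Denominator = 0.112 × 11.84 × 150.7 × 0.6480 = 129.5
D / 129.5 = 133000 / 129.5 = 1027
d = 1027^(1/0.83) = 1027^1.2048 = 4250 m

d ≈ 4.25 km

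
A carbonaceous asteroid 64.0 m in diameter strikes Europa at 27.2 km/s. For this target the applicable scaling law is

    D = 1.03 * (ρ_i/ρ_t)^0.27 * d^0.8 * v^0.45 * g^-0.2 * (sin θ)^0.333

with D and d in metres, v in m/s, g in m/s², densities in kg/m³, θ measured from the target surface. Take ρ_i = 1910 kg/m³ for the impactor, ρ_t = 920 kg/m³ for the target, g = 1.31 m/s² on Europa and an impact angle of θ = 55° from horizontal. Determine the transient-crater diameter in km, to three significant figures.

In SI units: v = 27200 m/s.
(ρ_i/ρ_t)^0.27 = (1910/920)^0.27 = 1.218
d^0.8 = 64^0.8 = 27.86
v^0.45 = 27200^0.45 = 98.98
g^-0.2 = 1.31^-0.2 = 0.9474
(sin 55°)^0.333 = 0.8192^0.333 = 0.9357
D = 1.03 × 1.218 × 27.86 × 98.98 × 0.9474 × 0.9357 = 3067 m
   = 3.067 km

D ≈ 3.07 km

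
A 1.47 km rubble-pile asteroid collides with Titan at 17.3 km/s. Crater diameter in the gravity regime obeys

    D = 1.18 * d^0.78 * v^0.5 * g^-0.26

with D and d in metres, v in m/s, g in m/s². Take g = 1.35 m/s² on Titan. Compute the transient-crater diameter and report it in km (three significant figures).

In SI units: d = 1470 m, v = 17300 m/s.
d^0.78 = 1470^0.78 = 295.5
v^0.5 = 17300^0.5 = 131.5
g^-0.26 = 1.35^-0.26 = 0.9249
D = 1.18 × 295.5 × 131.5 × 0.9249 = 42409 m
   = 42.41 km

D ≈ 42.4 km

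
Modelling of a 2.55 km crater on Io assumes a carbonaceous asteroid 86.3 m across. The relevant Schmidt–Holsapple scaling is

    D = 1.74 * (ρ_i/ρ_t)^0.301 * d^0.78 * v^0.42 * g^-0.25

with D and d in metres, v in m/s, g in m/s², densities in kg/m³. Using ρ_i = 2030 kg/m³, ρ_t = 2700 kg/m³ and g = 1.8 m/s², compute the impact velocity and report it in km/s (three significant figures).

Rearranging for v: v = [D / (1.74 · (2030/2700)^0.301 · 86.3^0.78 · 1.8^-0.25)]^(1/0.42).
D = 2550 m.
(2030/2700)^0.301 = 0.9177
86.3^0.78 = 32.37
1.8^-0.25 = 0.8633
Denominator = 1.74 × 0.9177 × 32.37 × 0.8633 = 44.62
D / 44.62 = 2550 / 44.62 = 57.15
v = 57.15^(1/0.42) = 57.15^2.381 = 15257 m/s

v ≈ 15.3 km/s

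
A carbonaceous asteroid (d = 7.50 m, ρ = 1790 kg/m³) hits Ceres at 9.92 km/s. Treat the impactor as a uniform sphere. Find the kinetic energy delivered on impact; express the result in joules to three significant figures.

v = 9920 m/s.
Mass m = (π/6) ρ d³ = (π/6) × 1790 × (7.5)³ = 3.954 × 10^5 kg
E = ½ m v² = 0.5 × 3.954 × 10^5 × (9920)² = 1.945 × 10^13 J

E ≈ 1.95 × 10^13 J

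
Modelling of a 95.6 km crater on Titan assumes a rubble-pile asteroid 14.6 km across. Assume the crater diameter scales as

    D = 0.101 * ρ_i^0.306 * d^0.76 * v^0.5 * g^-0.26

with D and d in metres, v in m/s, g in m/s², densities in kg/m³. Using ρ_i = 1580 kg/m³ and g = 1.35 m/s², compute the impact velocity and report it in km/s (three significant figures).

Rearranging for v: v = [D / (0.101 · 1580^0.306 · 14600^0.76 · 1.35^-0.26)]^(1/0.5).
D = 95600 m.
1580^0.306 = 9.523
14600^0.76 = 1462
1.35^-0.26 = 0.9249
Denominator = 0.101 × 9.523 × 1462 × 0.9249 = 1301
D / 1301 = 95600 / 1301 = 73.48
v = 73.48^(1/0.5) = 73.48^2 = 5399 m/s

v ≈ 5.40 km/s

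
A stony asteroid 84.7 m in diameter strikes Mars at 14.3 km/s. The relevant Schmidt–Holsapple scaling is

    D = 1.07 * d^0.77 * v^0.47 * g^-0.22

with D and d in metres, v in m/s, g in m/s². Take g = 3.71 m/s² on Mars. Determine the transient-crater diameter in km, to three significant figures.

In SI units: v = 14300 m/s.
d^0.77 = 84.7^0.77 = 30.51
v^0.47 = 14300^0.47 = 89.74
g^-0.22 = 3.71^-0.22 = 0.7494
D = 1.07 × 30.51 × 89.74 × 0.7494 = 2195 m
   = 2.195 km

D ≈ 2.20 km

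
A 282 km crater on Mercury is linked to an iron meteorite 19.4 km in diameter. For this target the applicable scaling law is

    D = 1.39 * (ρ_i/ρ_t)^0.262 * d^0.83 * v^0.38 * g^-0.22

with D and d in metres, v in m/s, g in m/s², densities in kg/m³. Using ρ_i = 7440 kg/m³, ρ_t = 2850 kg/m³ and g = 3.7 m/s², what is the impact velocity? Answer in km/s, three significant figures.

Rearranging for v: v = [D / (1.39 · (7440/2850)^0.262 · 19400^0.83 · 3.7^-0.22)]^(1/0.38).
D = 282000 m.
(7440/2850)^0.262 = 1.286
19400^0.83 = 3621
3.7^-0.22 = 0.7499
Denominator = 1.39 × 1.286 × 3621 × 0.7499 = 4854
D / 4854 = 282000 / 4854 = 58.10
v = 58.10^(1/0.38) = 58.10^2.6316 = 43914 m/s

v ≈ 43.9 km/s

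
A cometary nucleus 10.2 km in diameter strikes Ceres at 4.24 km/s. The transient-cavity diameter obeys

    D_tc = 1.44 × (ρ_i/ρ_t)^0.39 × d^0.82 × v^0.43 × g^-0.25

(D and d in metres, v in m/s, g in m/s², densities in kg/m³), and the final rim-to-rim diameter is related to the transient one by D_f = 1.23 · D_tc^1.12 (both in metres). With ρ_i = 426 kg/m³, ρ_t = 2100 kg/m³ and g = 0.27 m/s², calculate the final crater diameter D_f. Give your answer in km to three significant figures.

D_f ≈ 357 km

In SI: d = 10200 m, v = 4240 m/s.
(ρ_i/ρ_t)^0.39 = (426/2100)^0.39 = 0.5368
d^0.82 = 10200^0.82 = 1937
v^0.43 = 4240^0.43 = 36.29
g^-0.25 = 0.27^-0.25 = 1.387
D_tc = 1.44 × 0.5368 × 1937 × 36.29 × 1.387 = 75360 m
D_f = 1.23 × (75360)^1.12 = 3.567 × 10^5 m
     = 356.7 km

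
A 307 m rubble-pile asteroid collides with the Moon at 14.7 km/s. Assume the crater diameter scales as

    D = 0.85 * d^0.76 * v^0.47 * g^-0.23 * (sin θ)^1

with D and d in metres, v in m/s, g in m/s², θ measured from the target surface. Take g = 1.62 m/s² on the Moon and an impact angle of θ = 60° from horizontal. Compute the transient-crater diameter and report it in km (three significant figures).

In SI units: v = 14700 m/s.
d^0.76 = 307^0.76 = 77.66
v^0.47 = 14700^0.47 = 90.92
g^-0.23 = 1.62^-0.23 = 0.8950
(sin 60°)^1 = 0.8660^1 = 0.8660
D = 0.85 × 77.66 × 90.92 × 0.8950 × 0.8660 = 4652 m
   = 4.652 km

D ≈ 4.65 km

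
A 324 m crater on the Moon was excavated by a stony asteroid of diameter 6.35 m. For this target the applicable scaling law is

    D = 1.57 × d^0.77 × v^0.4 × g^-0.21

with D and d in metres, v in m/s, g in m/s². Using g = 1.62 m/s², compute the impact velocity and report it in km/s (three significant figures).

Rearranging for v: v = [D / (1.57 · 6.35^0.77 · 1.62^-0.21)]^(1/0.4).
6.35^0.77 = 4.151
1.62^-0.21 = 0.9037
Denominator = 1.57 × 4.151 × 0.9037 = 5.889
D / 5.889 = 324 / 5.889 = 55.02
v = 55.02^(1/0.4) = 55.02^2.5 = 22454 m/s

v ≈ 22.5 km/s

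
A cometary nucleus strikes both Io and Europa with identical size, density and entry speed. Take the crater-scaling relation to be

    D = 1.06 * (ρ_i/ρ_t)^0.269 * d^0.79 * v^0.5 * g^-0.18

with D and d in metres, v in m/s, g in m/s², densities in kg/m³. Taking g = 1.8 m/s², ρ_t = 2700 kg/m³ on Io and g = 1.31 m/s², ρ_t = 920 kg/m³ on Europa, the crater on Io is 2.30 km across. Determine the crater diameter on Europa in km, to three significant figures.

D ≈ 3.25 km

The impactor-only factors (d, v, ρ_i) cancel in the ratio, leaving D_Europa/D_Io = (g_Europa/g_Io)^-0.18 · (ρ_t,Io/ρ_t,Europa)^0.269.
(1.31/1.8)^-0.18 = 0.7278^-0.18 = 1.059
(2700/920)^0.269 = 2.935^0.269 = 1.336
Ratio = 1.059 × 1.336 = 1.415
D_Europa = 1.415 × 2.30 km = 3.25 km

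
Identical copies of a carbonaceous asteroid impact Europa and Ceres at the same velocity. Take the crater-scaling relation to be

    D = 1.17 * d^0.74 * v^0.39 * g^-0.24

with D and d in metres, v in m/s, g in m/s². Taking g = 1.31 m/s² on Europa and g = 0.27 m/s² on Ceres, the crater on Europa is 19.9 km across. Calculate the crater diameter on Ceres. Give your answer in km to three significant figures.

D ≈ 29.1 km

All impactor-dependent factors cancel in the ratio, leaving D_Ceres/D_Europa = (g_Ceres/g_Europa)^-0.24.
(0.27/1.31)^-0.24 = 0.2061^-0.24 = 1.461
D_Ceres = 1.461 × 19.9 km = 29.1 km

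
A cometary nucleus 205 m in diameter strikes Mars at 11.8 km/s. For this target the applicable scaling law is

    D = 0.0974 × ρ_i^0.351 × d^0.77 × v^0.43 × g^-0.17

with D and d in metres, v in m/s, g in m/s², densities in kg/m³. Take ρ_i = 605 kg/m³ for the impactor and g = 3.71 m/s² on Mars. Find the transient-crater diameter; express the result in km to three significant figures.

In SI units: v = 11800 m/s.
ρ_i^0.351 = 605^0.351 = 9.471
d^0.77 = 205^0.77 = 60.26
v^0.43 = 11800^0.43 = 56.35
g^-0.17 = 3.71^-0.17 = 0.8002
D = 0.0974 × 9.471 × 60.26 × 56.35 × 0.8002 = 2507 m
   = 2.507 km

D ≈ 2.51 km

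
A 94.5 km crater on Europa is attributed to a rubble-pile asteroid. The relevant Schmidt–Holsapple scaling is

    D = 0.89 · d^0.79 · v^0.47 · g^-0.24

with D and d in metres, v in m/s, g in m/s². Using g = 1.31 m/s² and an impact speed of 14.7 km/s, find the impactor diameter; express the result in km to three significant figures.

d ≈ 8.29 km

Rearranging for d: d = [D / (0.89 · 14700^0.47 · 1.31^-0.24)]^(1/0.79).
D = 94500 m.
14700^0.47 = 90.92
1.31^-0.24 = 0.9372
Denominator = 0.89 × 90.92 × 0.9372 = 75.84
D / 75.84 = 94500 / 75.84 = 1246
d = 1246^(1/0.79) = 1246^1.2658 = 8285 m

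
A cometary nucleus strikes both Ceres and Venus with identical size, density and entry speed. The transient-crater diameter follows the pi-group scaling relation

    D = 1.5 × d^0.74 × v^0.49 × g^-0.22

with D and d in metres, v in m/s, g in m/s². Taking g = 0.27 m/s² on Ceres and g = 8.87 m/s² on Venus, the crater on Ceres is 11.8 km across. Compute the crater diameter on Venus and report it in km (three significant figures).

D ≈ 5.47 km

All impactor-dependent factors cancel in the ratio, leaving D_Venus/D_Ceres = (g_Venus/g_Ceres)^-0.22.
(8.87/0.27)^-0.22 = 32.85^-0.22 = 0.4638
D_Venus = 0.4638 × 11.8 km = 5.47 km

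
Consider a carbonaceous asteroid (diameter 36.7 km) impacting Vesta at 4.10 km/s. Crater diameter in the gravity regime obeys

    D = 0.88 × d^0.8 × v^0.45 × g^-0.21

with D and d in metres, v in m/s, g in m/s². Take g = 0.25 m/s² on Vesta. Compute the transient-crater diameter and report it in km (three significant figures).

D ≈ 223 km

In SI units: d = 36700 m, v = 4100 m/s.
d^0.8 = 36700^0.8 = 4485
v^0.45 = 4100^0.45 = 42.24
g^-0.21 = 0.25^-0.21 = 1.338
D = 0.88 × 4485 × 42.24 × 1.338 = 2.231 × 10^5 m
   = 223.1 km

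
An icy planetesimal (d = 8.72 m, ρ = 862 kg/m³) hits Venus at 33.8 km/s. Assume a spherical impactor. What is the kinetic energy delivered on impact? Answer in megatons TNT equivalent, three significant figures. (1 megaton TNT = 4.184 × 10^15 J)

E ≈ 0.0409 Mt TNT

v = 33800 m/s.
Mass m = (π/6) ρ d³ = (π/6) × 862 × (8.72)³ = 2.993 × 10^5 kg
E = ½ m v² = 0.5 × 2.993 × 10^5 × (33800)² = 1.710 × 10^14 J
   = 1.710 × 10^14 / 4.184×10^15 = 0.04087 Mt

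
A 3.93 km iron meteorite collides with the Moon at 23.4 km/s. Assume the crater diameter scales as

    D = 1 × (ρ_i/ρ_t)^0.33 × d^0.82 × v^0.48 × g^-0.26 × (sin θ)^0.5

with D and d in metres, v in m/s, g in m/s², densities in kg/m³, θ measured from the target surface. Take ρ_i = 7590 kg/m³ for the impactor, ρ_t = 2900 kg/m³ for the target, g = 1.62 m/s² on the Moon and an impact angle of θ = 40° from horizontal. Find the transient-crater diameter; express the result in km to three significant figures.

In SI units: d = 3930 m, v = 23400 m/s.
(ρ_i/ρ_t)^0.33 = (7590/2900)^0.33 = 1.374
d^0.82 = 3930^0.82 = 885.9
v^0.48 = 23400^0.48 = 125.1
g^-0.26 = 1.62^-0.26 = 0.8821
(sin 40°)^0.5 = 0.6428^0.5 = 0.8017
D = 1 × 1.374 × 885.9 × 125.1 × 0.8821 × 0.8017 = 1.077 × 10^5 m
   = 107.7 km

D ≈ 108 km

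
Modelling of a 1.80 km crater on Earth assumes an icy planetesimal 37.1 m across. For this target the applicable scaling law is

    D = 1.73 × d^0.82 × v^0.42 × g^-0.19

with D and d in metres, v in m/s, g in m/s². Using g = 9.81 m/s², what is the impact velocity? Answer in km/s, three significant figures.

Rearranging for v: v = [D / (1.73 · 37.1^0.82 · 9.81^-0.19)]^(1/0.42).
D = 1800 m.
37.1^0.82 = 19.36
9.81^-0.19 = 0.6480
Denominator = 1.73 × 19.36 × 0.6480 = 21.70
D / 21.70 = 1800 / 21.70 = 82.95
v = 82.95^(1/0.42) = 82.95^2.381 = 37043 m/s

v ≈ 37.0 km/s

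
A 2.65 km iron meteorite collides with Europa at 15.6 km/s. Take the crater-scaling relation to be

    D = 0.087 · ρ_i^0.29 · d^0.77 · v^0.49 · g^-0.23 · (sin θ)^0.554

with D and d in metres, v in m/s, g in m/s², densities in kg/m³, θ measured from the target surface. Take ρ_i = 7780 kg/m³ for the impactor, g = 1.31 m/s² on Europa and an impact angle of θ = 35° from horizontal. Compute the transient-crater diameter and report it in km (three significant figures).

D ≈ 39.6 km

In SI units: d = 2650 m, v = 15600 m/s.
ρ_i^0.29 = 7780^0.29 = 13.44
d^0.77 = 2650^0.77 = 432.4
v^0.49 = 15600^0.49 = 113.4
g^-0.23 = 1.31^-0.23 = 0.9398
(sin 35°)^0.554 = 0.5736^0.554 = 0.7350
D = 0.087 × 13.44 × 432.4 × 113.4 × 0.9398 × 0.7350 = 39604 m
   = 39.60 km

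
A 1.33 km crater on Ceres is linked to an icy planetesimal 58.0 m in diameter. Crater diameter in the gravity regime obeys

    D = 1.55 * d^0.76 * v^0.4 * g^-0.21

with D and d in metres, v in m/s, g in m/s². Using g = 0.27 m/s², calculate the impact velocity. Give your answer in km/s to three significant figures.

v ≈ 4.84 km/s

Rearranging for v: v = [D / (1.55 · 58^0.76 · 0.27^-0.21)]^(1/0.4).
D = 1330 m.
58^0.76 = 21.89
0.27^-0.21 = 1.316
Denominator = 1.55 × 21.89 × 1.316 = 44.65
D / 44.65 = 1330 / 44.65 = 29.79
v = 29.79^(1/0.4) = 29.79^2.5 = 4844 m/s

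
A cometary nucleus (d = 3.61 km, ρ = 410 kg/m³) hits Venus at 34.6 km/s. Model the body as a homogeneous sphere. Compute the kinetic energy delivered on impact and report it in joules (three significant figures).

E ≈ 6.05 × 10^21 J

d = 3610 m; v = 34600 m/s.
Mass m = (π/6) ρ d³ = (π/6) × 410 × (3610)³ = 1.010 × 10^13 kg
E = ½ m v² = 0.5 × 1.010 × 10^13 × (34600)² = 6.046 × 10^21 J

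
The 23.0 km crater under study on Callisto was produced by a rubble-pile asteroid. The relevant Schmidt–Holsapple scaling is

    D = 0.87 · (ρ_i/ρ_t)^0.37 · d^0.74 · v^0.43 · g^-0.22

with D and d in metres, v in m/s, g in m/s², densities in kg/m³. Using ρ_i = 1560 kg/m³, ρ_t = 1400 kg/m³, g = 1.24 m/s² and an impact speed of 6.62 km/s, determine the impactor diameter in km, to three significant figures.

d ≈ 5.75 km

Rearranging for d: d = [D / (0.87 · (1560/1400)^0.37 · 6620^0.43 · 1.24^-0.22)]^(1/0.74).
D = 23000 m.
(1560/1400)^0.37 = 1.041
6620^0.43 = 43.95
1.24^-0.22 = 0.9538
Denominator = 0.87 × 1.041 × 43.95 × 0.9538 = 37.97
D / 37.97 = 23000 / 37.97 = 605.7
d = 605.7^(1/0.74) = 605.7^1.3514 = 5754 m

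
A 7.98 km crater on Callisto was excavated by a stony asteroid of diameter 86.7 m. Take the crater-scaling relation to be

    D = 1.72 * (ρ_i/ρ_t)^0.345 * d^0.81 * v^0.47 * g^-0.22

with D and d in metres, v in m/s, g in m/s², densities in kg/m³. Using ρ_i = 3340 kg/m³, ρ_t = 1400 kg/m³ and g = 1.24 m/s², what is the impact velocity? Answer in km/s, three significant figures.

Rearranging for v: v = [D / (1.72 · (3340/1400)^0.345 · 86.7^0.81 · 1.24^-0.22)]^(1/0.47).
D = 7980 m.
(3340/1400)^0.345 = 1.350
86.7^0.81 = 37.14
1.24^-0.22 = 0.9538
Denominator = 1.72 × 1.350 × 37.14 × 0.9538 = 82.25
D / 82.25 = 7980 / 82.25 = 97.02
v = 97.02^(1/0.47) = 97.02^2.1277 = 16883 m/s

v ≈ 16.9 km/s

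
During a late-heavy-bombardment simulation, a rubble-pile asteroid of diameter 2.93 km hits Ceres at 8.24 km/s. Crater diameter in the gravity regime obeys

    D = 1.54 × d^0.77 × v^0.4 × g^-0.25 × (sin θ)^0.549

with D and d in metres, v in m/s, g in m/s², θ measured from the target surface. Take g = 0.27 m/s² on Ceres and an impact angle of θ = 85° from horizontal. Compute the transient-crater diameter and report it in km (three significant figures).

D ≈ 36.7 km

In SI units: d = 2930 m, v = 8240 m/s.
d^0.77 = 2930^0.77 = 467.2
v^0.4 = 8240^0.4 = 36.84
g^-0.25 = 0.27^-0.25 = 1.387
(sin 85°)^0.549 = 0.9962^0.549 = 0.9979
D = 1.54 × 467.2 × 36.84 × 1.387 × 0.9979 = 36687 m
   = 36.69 km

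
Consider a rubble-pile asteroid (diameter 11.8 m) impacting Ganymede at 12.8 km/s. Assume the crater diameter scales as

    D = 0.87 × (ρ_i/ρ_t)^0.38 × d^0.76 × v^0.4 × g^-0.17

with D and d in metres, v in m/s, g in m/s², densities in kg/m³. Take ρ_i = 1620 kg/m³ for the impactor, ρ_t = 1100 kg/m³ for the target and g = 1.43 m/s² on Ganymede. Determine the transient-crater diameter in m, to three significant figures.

In SI units: v = 12800 m/s.
(ρ_i/ρ_t)^0.38 = (1620/1100)^0.38 = 1.158
d^0.76 = 11.8^0.76 = 6.526
v^0.4 = 12800^0.4 = 43.94
g^-0.17 = 1.43^-0.17 = 0.9410
D = 0.87 × 1.158 × 6.526 × 43.94 × 0.9410 = 271.8 m

D ≈ 272 m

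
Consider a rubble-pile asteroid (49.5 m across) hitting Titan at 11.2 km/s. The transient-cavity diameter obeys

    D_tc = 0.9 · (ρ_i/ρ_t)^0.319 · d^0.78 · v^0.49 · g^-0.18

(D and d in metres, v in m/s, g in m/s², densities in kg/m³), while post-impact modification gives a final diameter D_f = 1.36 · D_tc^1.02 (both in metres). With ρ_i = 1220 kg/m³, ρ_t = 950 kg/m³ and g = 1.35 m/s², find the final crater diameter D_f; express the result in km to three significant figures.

v = 11200 m/s.
(ρ_i/ρ_t)^0.319 = (1220/950)^0.319 = 1.083
d^0.78 = 49.5^0.78 = 20.98
v^0.49 = 11200^0.49 = 96.41
g^-0.18 = 1.35^-0.18 = 0.9474
D_tc = 0.9 × 1.083 × 20.98 × 96.41 × 0.9474 = 1868 m
D_f = 1.36 × (1868)^1.02 = 2954 m
     = 2.954 km

D_f ≈ 2.95 km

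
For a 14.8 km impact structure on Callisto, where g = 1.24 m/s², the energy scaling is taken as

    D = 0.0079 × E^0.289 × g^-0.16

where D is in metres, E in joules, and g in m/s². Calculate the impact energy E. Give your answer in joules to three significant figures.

E ≈ 5.71 × 10^21 J

Rearranging: E = [D / (0.0079 · g^-0.16)]^(1/0.289).
D = 14800 m.
g^-0.16 = 1.24^-0.16 = 0.9662
D / (0.0079 × 0.9662) = 14800 / (7.633 × 10^-3) = 1.939 × 10^6
E = (1.939 × 10^6)^3.4602 = 5.705 × 10^21 J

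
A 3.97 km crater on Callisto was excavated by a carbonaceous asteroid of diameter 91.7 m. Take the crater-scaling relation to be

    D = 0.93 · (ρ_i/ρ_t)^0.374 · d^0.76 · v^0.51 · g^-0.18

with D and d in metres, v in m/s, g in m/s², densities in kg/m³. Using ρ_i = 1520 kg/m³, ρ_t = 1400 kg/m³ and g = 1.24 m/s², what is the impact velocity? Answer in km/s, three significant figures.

Rearranging for v: v = [D / (0.93 · (1520/1400)^0.374 · 91.7^0.76 · 1.24^-0.18)]^(1/0.51).
D = 3970 m.
(1520/1400)^0.374 = 1.031
91.7^0.76 = 31.00
1.24^-0.18 = 0.9620
Denominator = 0.93 × 1.031 × 31.00 × 0.9620 = 28.59
D / 28.59 = 3970 / 28.59 = 138.9
v = 138.9^(1/0.51) = 138.9^1.9608 = 15900 m/s

v ≈ 15.9 km/s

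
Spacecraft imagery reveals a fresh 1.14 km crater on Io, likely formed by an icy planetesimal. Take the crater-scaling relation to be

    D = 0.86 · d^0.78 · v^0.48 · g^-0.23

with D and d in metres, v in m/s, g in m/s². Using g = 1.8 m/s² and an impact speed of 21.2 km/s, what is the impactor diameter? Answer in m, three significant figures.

d ≈ 26.1 m

Rearranging for d: d = [D / (0.86 · 21200^0.48 · 1.8^-0.23)]^(1/0.78).
D = 1140 m.
21200^0.48 = 119.3
1.8^-0.23 = 0.8735
Denominator = 0.86 × 119.3 × 0.8735 = 89.62
D / 89.62 = 1140 / 89.62 = 12.72
d = 12.72^(1/0.78) = 12.72^1.2821 = 26.07 m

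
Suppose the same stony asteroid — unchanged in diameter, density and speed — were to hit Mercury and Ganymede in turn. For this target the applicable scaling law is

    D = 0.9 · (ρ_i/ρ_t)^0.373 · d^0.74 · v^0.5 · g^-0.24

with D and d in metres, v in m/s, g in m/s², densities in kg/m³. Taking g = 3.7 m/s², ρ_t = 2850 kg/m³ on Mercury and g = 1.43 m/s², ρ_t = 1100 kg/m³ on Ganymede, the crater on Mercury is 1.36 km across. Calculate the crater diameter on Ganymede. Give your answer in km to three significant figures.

The impactor-only factors (d, v, ρ_i) cancel in the ratio, leaving D_Ganymede/D_Mercury = (g_Ganymede/g_Mercury)^-0.24 · (ρ_t,Mercury/ρ_t,Ganymede)^0.373.
(1.43/3.7)^-0.24 = 0.3865^-0.24 = 1.256
(2850/1100)^0.373 = 2.591^0.373 = 1.426
Ratio = 1.256 × 1.426 = 1.791
D_Ganymede = 1.791 × 1.36 km = 2.44 km

D ≈ 2.44 km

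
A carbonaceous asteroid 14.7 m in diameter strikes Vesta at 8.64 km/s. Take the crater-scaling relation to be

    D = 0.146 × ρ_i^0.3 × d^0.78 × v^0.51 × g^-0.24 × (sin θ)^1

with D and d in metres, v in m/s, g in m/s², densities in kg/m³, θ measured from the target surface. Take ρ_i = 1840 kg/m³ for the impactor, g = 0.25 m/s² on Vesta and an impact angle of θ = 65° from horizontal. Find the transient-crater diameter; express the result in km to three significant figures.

D ≈ 1.46 km

In SI units: v = 8640 m/s.
ρ_i^0.3 = 1840^0.3 = 9.538
d^0.78 = 14.7^0.78 = 8.138
v^0.51 = 8640^0.51 = 101.8
g^-0.24 = 0.25^-0.24 = 1.395
(sin 65°)^1 = 0.9063^1 = 0.9063
D = 0.146 × 9.538 × 8.138 × 101.8 × 1.395 × 0.9063 = 1459 m
   = 1.459 km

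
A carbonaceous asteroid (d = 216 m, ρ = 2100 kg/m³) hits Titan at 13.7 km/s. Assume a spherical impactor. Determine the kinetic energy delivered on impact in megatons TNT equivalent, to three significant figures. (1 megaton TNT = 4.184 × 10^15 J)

E ≈ 249 Mt TNT

v = 13700 m/s.
Mass m = (π/6) ρ d³ = (π/6) × 2100 × (216)³ = 1.108 × 10^10 kg
E = ½ m v² = 0.5 × 1.108 × 10^10 × (13700)² = 1.040 × 10^18 J
   = 1.040 × 10^18 / 4.184×10^15 = 248.6 Mt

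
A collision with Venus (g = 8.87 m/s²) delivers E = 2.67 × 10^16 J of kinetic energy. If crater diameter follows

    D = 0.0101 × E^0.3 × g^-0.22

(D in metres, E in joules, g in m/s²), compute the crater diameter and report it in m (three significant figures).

E^0.3 = (2.67 × 10^16)^0.3 = 8.471 × 10^4
g^-0.22 = 8.87^-0.22 = 0.6187
D = 0.0101 × 8.471 × 10^4 × 0.6187 = 529.3 m

D ≈ 529 m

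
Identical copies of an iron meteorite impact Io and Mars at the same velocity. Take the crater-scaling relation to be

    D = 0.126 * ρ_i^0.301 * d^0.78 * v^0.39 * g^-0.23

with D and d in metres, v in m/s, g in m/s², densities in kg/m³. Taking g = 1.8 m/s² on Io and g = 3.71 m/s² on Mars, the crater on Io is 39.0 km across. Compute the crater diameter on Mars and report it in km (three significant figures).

All impactor-dependent factors cancel in the ratio, leaving D_Mars/D_Io = (g_Mars/g_Io)^-0.23.
(3.71/1.8)^-0.23 = 2.061^-0.23 = 0.8468
D_Mars = 0.8468 × 39.0 km = 33.0 km

D ≈ 33.0 km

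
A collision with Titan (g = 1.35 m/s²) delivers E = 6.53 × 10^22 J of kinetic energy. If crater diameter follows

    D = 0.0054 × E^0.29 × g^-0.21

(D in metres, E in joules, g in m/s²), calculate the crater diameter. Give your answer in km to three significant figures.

E^0.29 = (6.53 × 10^22)^0.29 = 4.134 × 10^6
g^-0.21 = 1.35^-0.21 = 0.9389
D = 0.0054 × 4.134 × 10^6 × 0.9389 = 20960 m
   = 20.96 km

D ≈ 21.0 km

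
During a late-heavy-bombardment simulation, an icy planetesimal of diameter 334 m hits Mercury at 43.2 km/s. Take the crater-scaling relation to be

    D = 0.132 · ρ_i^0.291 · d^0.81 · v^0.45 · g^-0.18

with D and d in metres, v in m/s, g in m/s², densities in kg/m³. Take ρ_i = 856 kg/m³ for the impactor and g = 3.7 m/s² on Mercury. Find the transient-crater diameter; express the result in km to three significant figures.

D ≈ 10.0 km

In SI units: v = 43200 m/s.
ρ_i^0.291 = 856^0.291 = 7.134
d^0.81 = 334^0.81 = 110.7
v^0.45 = 43200^0.45 = 121.9
g^-0.18 = 3.7^-0.18 = 0.7902
D = 0.132 × 7.134 × 110.7 × 121.9 × 0.7902 = 10041 m
   = 10.04 km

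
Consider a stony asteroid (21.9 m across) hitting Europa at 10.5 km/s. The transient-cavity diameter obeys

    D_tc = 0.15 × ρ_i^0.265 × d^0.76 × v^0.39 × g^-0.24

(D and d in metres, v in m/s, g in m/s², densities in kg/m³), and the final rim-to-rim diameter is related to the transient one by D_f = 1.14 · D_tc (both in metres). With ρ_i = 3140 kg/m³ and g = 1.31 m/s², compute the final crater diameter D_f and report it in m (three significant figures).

D_f ≈ 523 m

v = 10500 m/s.
ρ_i^0.265 = 3140^0.265 = 8.447
d^0.76 = 21.9^0.76 = 10.44
v^0.39 = 10500^0.39 = 37.01
g^-0.24 = 1.31^-0.24 = 0.9372
D_tc = 0.15 × 8.447 × 10.44 × 37.01 × 0.9372 = 458.8 m
D_f = 1.14 × 458.8 = 523.0 m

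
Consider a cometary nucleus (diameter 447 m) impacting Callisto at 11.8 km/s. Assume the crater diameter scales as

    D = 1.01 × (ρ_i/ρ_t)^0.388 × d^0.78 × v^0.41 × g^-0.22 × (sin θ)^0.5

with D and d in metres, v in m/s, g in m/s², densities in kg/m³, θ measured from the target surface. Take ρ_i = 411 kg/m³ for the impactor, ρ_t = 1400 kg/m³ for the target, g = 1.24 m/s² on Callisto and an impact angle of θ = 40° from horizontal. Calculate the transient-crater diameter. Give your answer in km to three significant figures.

D ≈ 2.62 km

In SI units: v = 11800 m/s.
(ρ_i/ρ_t)^0.388 = (411/1400)^0.388 = 0.6215
d^0.78 = 447^0.78 = 116.7
v^0.41 = 11800^0.41 = 46.72
g^-0.22 = 1.24^-0.22 = 0.9538
(sin 40°)^0.5 = 0.6428^0.5 = 0.8017
D = 1.01 × 0.6215 × 116.7 × 46.72 × 0.9538 × 0.8017 = 2617 m
   = 2.617 km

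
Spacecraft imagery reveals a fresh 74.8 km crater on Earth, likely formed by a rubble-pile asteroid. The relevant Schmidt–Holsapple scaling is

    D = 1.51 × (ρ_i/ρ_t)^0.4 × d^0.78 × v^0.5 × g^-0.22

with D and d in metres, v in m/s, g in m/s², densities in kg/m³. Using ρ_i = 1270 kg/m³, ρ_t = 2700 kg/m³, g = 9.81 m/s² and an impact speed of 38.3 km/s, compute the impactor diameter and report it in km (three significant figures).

d ≈ 3.38 km

Rearranging for d: d = [D / (1.51 · (1270/2700)^0.4 · 38300^0.5 · 9.81^-0.22)]^(1/0.78).
D = 74800 m.
(1270/2700)^0.4 = 0.7396
38300^0.5 = 195.7
9.81^-0.22 = 0.6051
Denominator = 1.51 × 0.7396 × 195.7 × 0.6051 = 132.2
D / 132.2 = 74800 / 132.2 = 565.8
d = 565.8^(1/0.78) = 565.8^1.2821 = 3382 m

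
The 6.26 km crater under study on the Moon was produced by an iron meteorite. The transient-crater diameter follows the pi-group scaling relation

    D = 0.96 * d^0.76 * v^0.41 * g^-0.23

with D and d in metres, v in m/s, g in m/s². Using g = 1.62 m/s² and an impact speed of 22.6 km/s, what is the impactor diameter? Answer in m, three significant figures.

d ≈ 541 m

Rearranging for d: d = [D / (0.96 · 22600^0.41 · 1.62^-0.23)]^(1/0.76).
D = 6260 m.
22600^0.41 = 60.98
1.62^-0.23 = 0.8950
Denominator = 0.96 × 60.98 × 0.8950 = 52.39
D / 52.39 = 6260 / 52.39 = 119.5
d = 119.5^(1/0.76) = 119.5^1.3158 = 541.3 m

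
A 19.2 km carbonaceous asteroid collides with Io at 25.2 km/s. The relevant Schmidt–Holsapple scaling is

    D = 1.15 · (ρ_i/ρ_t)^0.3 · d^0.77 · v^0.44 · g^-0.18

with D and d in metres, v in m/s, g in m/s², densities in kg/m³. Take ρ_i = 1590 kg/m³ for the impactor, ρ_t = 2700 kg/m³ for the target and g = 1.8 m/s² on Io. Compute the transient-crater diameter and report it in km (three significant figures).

In SI units: d = 19200 m, v = 25200 m/s.
(ρ_i/ρ_t)^0.3 = (1590/2700)^0.3 = 0.8531
d^0.77 = 19200^0.77 = 1987
v^0.44 = 25200^0.44 = 86.42
g^-0.18 = 1.8^-0.18 = 0.8996
D = 1.15 × 0.8531 × 1987 × 86.42 × 0.8996 = 1.516 × 10^5 m
   = 151.6 km

D ≈ 152 km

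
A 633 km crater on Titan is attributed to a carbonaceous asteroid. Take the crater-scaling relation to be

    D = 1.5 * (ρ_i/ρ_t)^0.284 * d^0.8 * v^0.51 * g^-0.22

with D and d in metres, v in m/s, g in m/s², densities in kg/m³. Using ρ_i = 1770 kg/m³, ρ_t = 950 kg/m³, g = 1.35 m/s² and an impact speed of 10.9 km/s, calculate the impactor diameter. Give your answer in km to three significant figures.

d ≈ 25.0 km

Rearranging for d: d = [D / (1.5 · (1770/950)^0.284 · 10900^0.51 · 1.35^-0.22)]^(1/0.8).
D = 633000 m.
(1770/950)^0.284 = 1.193
10900^0.51 = 114.6
1.35^-0.22 = 0.9361
Denominator = 1.5 × 1.193 × 114.6 × 0.9361 = 192.0
D / 192.0 = 633000 / 192.0 = 3297
d = 3297^(1/0.8) = 3297^1.25 = 24983 m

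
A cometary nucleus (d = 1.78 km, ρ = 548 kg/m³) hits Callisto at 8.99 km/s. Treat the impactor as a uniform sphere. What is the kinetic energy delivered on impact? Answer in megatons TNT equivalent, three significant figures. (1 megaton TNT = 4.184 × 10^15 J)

d = 1780 m; v = 8990 m/s.
Mass m = (π/6) ρ d³ = (π/6) × 548 × (1780)³ = 1.618 × 10^12 kg
E = ½ m v² = 0.5 × 1.618 × 10^12 × (8990)² = 6.538 × 10^19 J
   = 6.538 × 10^19 / 4.184×10^15 = 15626 Mt

E ≈ 15600 Mt TNT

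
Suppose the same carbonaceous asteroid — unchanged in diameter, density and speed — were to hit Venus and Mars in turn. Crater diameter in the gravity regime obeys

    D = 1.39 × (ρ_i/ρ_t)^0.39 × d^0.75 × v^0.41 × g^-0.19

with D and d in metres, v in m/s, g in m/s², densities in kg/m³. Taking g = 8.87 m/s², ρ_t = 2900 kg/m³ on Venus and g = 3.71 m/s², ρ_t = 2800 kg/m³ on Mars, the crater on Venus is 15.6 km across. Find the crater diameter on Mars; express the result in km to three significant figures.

D ≈ 18.7 km

The impactor-only factors (d, v, ρ_i) cancel in the ratio, leaving D_Mars/D_Venus = (g_Mars/g_Venus)^-0.19 · (ρ_t,Venus/ρ_t,Mars)^0.39.
(3.71/8.87)^-0.19 = 0.4183^-0.19 = 1.180
(2900/2800)^0.39 = 1.036^0.39 = 1.014
Ratio = 1.180 × 1.014 = 1.197
D_Mars = 1.197 × 15.6 km = 18.7 km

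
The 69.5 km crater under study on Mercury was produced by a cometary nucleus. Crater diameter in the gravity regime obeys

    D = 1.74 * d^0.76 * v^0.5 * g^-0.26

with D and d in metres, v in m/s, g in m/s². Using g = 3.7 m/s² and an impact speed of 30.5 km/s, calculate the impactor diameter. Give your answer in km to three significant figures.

d ≈ 1.99 km

Rearranging for d: d = [D / (1.74 · 30500^0.5 · 3.7^-0.26)]^(1/0.76).
D = 69500 m.
30500^0.5 = 174.6
3.7^-0.26 = 0.7117
Denominator = 1.74 × 174.6 × 0.7117 = 216.2
D / 216.2 = 69500 / 216.2 = 321.5
d = 321.5^(1/0.76) = 321.5^1.3158 = 1990 m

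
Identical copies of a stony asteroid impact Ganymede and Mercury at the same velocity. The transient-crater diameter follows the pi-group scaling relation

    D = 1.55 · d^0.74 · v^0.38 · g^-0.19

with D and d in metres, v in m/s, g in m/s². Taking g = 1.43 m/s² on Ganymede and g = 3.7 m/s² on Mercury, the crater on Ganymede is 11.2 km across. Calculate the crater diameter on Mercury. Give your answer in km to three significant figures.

D ≈ 9.35 km

All impactor-dependent factors cancel in the ratio, leaving D_Mercury/D_Ganymede = (g_Mercury/g_Ganymede)^-0.19.
(3.7/1.43)^-0.19 = 2.587^-0.19 = 0.8348
D_Mercury = 0.8348 × 11.2 km = 9.35 km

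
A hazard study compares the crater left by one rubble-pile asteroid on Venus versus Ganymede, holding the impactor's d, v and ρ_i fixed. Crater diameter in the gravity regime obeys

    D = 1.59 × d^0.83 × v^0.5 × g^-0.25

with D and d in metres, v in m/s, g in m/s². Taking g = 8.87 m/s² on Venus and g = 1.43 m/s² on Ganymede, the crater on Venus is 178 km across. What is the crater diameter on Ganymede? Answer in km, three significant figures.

D ≈ 281 km

All impactor-dependent factors cancel in the ratio, leaving D_Ganymede/D_Venus = (g_Ganymede/g_Venus)^-0.25.
(1.43/8.87)^-0.25 = 0.1612^-0.25 = 1.578
D_Ganymede = 1.578 × 178 km = 281 km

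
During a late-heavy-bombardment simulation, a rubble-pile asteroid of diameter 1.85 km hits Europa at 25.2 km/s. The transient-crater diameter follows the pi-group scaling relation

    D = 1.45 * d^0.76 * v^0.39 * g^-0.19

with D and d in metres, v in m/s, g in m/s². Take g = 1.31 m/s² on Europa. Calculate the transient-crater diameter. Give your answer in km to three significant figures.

D ≈ 21.8 km

In SI units: d = 1850 m, v = 25200 m/s.
d^0.76 = 1850^0.76 = 304.1
v^0.39 = 25200^0.39 = 52.07
g^-0.19 = 1.31^-0.19 = 0.9500
D = 1.45 × 304.1 × 52.07 × 0.9500 = 21812 m
   = 21.81 km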